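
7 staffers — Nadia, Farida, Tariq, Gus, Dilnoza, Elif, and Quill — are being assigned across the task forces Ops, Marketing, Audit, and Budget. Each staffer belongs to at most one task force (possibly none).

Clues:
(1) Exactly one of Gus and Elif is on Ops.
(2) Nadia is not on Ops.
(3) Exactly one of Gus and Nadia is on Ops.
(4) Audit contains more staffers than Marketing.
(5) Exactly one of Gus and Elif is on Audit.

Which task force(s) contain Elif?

From (2): Nadia ∉ Ops.
(3) (exactly one): Gus ∈ Ops.
(5) (exactly one): Elif ∈ Audit.

Elif: Audit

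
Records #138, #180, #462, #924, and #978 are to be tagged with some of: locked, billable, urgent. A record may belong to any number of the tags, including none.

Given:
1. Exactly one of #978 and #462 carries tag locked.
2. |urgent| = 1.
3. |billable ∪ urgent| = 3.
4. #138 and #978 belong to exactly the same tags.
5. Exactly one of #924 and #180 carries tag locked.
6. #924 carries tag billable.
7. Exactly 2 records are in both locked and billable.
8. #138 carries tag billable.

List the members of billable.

From (6): #924 ∈ billable.
From (8): #138 ∈ billable.
(4): #978 matches #138: #978 ∈ billable.
Suppose #180 ∈ billable: no assignment then satisfies all the clues, so #180 ∉ billable.

billable = {#138, #924, #978}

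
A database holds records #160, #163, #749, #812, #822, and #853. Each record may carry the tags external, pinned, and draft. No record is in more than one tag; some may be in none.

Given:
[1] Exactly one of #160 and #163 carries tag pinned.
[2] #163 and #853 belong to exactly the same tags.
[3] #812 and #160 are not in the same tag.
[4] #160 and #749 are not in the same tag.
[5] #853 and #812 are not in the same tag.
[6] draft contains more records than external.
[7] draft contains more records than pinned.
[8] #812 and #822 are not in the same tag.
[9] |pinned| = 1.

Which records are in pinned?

pinned = {#160}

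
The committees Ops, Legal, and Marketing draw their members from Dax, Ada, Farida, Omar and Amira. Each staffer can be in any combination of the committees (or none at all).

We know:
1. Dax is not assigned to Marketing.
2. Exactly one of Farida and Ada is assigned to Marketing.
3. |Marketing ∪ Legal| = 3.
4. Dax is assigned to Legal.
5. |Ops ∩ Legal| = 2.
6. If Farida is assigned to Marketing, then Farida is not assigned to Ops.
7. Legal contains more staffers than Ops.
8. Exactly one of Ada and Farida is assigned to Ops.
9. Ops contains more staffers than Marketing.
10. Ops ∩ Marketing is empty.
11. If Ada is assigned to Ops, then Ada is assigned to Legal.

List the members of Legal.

Legal = {Ada, Dax, Farida}

From (1): Dax ∉ Marketing.
From (4): Dax ∈ Legal.
Suppose Ada ∉ Legal: no assignment then satisfies all the clues, so Ada ∈ Legal.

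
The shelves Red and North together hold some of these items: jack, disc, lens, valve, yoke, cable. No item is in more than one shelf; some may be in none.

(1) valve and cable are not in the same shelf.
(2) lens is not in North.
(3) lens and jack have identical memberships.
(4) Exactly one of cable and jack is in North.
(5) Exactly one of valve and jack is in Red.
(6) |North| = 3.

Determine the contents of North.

From (2): lens ∉ North.
(3): jack matches lens: jack ∉ North.
(4) (exactly one): cable ∈ North.
(1): valve ∉ North.
(6): only 3 candidates remain for North, so all are in.

North = {cable, disc, yoke}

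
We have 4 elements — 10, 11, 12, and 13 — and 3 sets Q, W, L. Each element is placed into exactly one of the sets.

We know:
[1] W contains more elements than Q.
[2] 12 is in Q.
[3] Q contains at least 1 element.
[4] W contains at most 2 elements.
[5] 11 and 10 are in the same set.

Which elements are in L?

L = {13}

From (2): 12 ∈ Q.
Suppose 10 ∈ L: no assignment then satisfies all the clues, so 10 ∉ L.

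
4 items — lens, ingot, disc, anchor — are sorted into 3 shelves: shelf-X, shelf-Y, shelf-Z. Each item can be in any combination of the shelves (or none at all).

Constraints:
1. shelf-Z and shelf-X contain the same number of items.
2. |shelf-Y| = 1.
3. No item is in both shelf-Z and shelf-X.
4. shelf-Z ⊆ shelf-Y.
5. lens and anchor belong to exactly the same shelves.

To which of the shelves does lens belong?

lens: none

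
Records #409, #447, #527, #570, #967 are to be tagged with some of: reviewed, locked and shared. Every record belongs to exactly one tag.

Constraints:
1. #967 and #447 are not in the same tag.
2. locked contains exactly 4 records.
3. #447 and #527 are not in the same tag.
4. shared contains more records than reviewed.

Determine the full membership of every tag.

reviewed = {}; locked = {#409, #527, #570, #967}; shared = {#447}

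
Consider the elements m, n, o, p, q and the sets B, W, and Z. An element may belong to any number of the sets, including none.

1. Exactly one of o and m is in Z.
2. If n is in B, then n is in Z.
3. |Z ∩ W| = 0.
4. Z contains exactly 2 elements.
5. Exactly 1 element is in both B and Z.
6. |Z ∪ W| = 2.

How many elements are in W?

0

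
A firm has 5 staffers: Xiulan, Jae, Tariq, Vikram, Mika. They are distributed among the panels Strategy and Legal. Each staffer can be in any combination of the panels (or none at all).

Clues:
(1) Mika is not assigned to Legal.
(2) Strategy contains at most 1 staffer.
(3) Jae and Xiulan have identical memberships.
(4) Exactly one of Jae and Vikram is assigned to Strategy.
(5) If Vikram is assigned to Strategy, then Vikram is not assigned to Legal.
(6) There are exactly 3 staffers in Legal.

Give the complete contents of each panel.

Strategy = {Vikram}; Legal = {Jae, Tariq, Xiulan}

From (1): Mika ∉ Legal.
Suppose Xiulan ∈ Strategy: no assignment then satisfies all the clues, so Xiulan ∉ Strategy.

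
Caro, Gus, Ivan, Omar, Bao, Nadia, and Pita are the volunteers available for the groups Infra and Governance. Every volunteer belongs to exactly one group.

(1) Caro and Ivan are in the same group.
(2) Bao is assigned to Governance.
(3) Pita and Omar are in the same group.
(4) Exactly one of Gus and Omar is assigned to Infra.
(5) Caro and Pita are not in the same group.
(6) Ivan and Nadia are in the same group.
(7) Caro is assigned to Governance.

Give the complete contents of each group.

From (2): Bao ∈ Governance.
From (7): Caro ∈ Governance.
(1): Ivan matches Caro: Ivan ∉ Infra.
(1): Ivan matches Caro: Ivan ∈ Governance.
(5): Pita ∉ Governance.
(6): Nadia matches Ivan: Nadia ∉ Infra.
(6): Nadia matches Ivan: Nadia ∈ Governance.
Only one group left: Pita ∈ Infra.
(3): Omar matches Pita: Omar ∈ Infra.
(4) (exactly one): Gus ∉ Infra.
Only one group left: Gus ∈ Governance.

Infra = {Omar, Pita}; Governance = {Bao, Caro, Gus, Ivan, Nadia}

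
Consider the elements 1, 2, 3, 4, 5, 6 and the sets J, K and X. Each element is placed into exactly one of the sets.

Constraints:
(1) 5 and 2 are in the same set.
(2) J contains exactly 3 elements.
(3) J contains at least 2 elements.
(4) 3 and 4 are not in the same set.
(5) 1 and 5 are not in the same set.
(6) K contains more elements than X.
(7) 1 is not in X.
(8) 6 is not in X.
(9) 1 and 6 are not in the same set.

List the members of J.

J = {2, 5, 6}

From (7): 1 ∉ X.
From (8): 6 ∉ X.
Suppose 1 ∈ J: no assignment then satisfies all the clues, so 1 ∉ J.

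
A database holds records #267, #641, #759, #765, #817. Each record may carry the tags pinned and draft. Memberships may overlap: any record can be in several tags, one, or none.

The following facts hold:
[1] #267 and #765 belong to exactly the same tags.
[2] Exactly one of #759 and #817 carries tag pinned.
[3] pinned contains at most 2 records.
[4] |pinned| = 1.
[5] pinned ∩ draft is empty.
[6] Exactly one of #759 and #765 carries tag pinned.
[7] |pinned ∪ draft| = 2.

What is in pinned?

pinned = {#759}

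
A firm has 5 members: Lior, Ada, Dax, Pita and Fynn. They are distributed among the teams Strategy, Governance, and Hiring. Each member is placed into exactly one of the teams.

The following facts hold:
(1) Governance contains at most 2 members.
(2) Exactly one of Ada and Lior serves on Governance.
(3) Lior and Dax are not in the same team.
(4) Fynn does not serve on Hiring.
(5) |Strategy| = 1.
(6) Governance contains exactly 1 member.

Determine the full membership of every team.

Strategy = {Fynn}; Governance = {Lior}; Hiring = {Ada, Dax, Pita}

From (4): Fynn ∉ Hiring.
Suppose Lior ∈ Strategy: no assignment then satisfies all the clues, so Lior ∉ Strategy.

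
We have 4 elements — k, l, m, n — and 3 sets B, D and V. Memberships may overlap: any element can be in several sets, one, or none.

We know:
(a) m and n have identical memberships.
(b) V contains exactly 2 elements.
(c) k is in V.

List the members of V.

V = {k, l}

From (c): k ∈ V.
Suppose l ∉ V: no assignment then satisfies all the clues, so l ∈ V.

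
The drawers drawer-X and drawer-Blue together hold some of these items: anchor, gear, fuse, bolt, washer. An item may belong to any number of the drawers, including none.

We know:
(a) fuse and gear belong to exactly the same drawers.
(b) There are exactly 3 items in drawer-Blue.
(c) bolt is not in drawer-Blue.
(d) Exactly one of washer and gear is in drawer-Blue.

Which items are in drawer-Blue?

drawer-Blue = {anchor, fuse, gear}

From (c): bolt ∉ drawer-Blue.
Suppose anchor ∉ drawer-Blue: no assignment then satisfies all the clues, so anchor ∈ drawer-Blue.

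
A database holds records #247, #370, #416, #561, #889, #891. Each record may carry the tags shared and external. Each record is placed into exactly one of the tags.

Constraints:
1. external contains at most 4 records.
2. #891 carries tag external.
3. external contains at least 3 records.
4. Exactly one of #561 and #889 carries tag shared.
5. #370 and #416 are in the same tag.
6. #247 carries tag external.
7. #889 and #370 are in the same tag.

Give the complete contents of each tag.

shared = {#370, #416, #889}; external = {#247, #561, #891}

From (2): #891 ∈ external.
From (6): #247 ∈ external.
Suppose #370 ∉ shared: no assignment then satisfies all the clues, so #370 ∈ shared.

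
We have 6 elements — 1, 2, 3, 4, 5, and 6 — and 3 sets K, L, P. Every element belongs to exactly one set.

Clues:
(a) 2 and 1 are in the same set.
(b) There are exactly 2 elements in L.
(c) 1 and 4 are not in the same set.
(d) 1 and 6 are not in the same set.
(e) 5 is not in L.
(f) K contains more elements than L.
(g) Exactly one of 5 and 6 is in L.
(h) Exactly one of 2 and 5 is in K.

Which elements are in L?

L = {4, 6}

From (e): 5 ∉ L.
(g) (exactly one): 6 ∈ L.
(d): 1 ∉ L.
(a): 2 matches 1: 2 ∉ L.
Suppose 3 ∈ L: no assignment then satisfies all the clues, so 3 ∉ L.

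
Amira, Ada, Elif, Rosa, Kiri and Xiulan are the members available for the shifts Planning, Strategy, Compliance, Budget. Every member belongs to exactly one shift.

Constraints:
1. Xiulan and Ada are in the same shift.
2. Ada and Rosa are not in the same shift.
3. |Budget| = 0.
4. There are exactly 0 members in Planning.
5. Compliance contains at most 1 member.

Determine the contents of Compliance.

Compliance = {Rosa}

(3): Budget already has 0, so the rest are out.
(4): Planning already has 0, so the rest are out.
Suppose Amira ∈ Compliance: no assignment then satisfies all the clues, so Amira ∉ Compliance.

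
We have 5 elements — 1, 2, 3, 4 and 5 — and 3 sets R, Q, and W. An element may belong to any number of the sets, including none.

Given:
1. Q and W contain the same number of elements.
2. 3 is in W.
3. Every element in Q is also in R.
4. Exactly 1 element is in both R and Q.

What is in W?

W = {3}

From (2): 3 ∈ W.
Suppose 1 ∈ W: no assignment then satisfies all the clues, so 1 ∉ W.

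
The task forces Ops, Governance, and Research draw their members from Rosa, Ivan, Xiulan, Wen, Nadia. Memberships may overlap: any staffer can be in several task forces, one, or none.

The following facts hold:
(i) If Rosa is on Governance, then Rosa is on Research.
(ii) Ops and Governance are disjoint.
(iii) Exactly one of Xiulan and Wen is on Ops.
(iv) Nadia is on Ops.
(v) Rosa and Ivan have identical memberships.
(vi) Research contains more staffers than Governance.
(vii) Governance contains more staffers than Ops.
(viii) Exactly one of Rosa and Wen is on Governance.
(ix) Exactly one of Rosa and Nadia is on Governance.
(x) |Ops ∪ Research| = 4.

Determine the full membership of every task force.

From (iv): Nadia ∈ Ops.
(ii) (disjoint): Nadia ∉ Governance.
(ix) (exactly one): Rosa ∈ Governance.
(i): Rosa ∈ Research.
(ii) (disjoint): Rosa ∉ Ops.
(v): Ivan matches Rosa: Ivan ∉ Ops.
(v): Ivan matches Rosa: Ivan ∈ Governance.
(v): Ivan matches Rosa: Ivan ∈ Research.
(viii) (exactly one): Wen ∉ Governance.
Suppose Xiulan ∈ Ops: no assignment then satisfies all the clues, so Xiulan ∉ Ops.

Ops = {Nadia, Wen}; Governance = {Ivan, Rosa, Xiulan}; Research = {Ivan, Nadia, Rosa, Wen}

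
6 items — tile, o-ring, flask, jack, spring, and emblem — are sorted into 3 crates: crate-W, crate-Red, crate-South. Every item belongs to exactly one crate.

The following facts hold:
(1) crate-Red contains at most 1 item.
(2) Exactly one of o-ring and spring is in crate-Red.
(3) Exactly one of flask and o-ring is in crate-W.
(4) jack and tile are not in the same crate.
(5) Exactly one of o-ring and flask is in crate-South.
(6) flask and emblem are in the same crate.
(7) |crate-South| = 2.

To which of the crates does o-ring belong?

o-ring: crate-South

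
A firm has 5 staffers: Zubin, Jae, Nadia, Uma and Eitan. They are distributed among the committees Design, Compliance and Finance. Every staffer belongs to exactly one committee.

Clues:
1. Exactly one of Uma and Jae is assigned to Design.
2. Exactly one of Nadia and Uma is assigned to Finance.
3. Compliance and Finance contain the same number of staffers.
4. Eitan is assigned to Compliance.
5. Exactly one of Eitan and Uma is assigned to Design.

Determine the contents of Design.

Design = {Uma}

From (4): Eitan ∈ Compliance.
(5) (exactly one): Uma ∈ Design.
(1) (exactly one): Jae ∉ Design.
(2) (exactly one): Nadia ∈ Finance.
Suppose Zubin ∈ Design: no assignment then satisfies all the clues, so Zubin ∉ Design.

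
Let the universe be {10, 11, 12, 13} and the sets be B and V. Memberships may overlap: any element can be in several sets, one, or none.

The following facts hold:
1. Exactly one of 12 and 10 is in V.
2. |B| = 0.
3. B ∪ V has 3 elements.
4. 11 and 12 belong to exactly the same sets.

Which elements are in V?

V = {11, 12, 13}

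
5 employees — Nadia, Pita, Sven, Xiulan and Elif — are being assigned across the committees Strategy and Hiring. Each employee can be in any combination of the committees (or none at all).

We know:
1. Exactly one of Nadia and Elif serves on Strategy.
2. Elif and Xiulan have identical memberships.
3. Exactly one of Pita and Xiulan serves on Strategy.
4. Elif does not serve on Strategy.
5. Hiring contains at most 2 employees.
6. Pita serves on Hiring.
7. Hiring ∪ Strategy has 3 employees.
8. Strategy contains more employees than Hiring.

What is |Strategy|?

From (4): Elif ∉ Strategy.
From (6): Pita ∈ Hiring.
(1) (exactly one): Nadia ∈ Strategy.
(2): Xiulan matches Elif: Xiulan ∉ Strategy.
(3) (exactly one): Pita ∈ Strategy.
Suppose Sven ∉ Strategy: no assignment then satisfies all the clues, so Sven ∈ Strategy.

3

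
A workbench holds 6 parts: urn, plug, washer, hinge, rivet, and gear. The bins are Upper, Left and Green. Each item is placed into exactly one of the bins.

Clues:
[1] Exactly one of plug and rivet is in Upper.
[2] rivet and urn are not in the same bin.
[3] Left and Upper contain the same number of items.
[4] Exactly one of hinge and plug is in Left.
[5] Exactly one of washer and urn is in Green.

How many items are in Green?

2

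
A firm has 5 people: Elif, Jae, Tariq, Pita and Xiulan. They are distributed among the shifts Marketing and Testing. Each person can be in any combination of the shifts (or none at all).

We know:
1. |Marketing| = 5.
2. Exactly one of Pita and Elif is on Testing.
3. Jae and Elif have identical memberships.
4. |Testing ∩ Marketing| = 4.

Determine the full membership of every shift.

Marketing = {Elif, Jae, Pita, Tariq, Xiulan}; Testing = {Elif, Jae, Tariq, Xiulan}

(1): only 5 candidates remain for Marketing, so all are in.
Suppose Elif ∉ Testing: no assignment then satisfies all the clues, so Elif ∈ Testing.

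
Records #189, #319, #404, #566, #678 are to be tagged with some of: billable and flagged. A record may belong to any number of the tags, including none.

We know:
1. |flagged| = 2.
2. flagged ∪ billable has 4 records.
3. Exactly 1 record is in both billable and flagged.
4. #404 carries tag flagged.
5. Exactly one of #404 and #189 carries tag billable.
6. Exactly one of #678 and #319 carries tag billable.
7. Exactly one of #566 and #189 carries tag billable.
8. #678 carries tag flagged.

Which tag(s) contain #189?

From (4): #404 ∈ flagged.
From (8): #678 ∈ flagged.
(1): flagged already has 2, so the rest are out.
Suppose #189 ∈ billable: no assignment then satisfies all the clues, so #189 ∉ billable.

#189: none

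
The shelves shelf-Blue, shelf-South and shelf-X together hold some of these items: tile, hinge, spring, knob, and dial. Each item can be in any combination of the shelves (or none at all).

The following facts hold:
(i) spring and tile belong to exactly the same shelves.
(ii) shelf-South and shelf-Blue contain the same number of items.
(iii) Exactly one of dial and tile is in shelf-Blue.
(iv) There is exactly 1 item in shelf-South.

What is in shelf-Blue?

shelf-Blue = {dial}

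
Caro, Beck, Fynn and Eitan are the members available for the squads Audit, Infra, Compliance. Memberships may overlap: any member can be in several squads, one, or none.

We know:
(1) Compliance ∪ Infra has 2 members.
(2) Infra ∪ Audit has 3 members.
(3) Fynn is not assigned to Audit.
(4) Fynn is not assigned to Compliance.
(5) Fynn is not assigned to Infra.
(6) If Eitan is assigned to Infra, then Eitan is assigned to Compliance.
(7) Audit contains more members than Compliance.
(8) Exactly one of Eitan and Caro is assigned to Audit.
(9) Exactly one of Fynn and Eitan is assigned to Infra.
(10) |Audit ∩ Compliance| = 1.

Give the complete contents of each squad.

Audit = {Beck, Eitan}; Infra = {Caro, Eitan}; Compliance = {Eitan}

From (3): Fynn ∉ Audit.
From (4): Fynn ∉ Compliance.
From (5): Fynn ∉ Infra.
(9) (exactly one): Eitan ∈ Infra.
(6): Eitan ∈ Compliance.
Suppose Caro ∈ Audit: no assignment then satisfies all the clues, so Caro ∉ Audit.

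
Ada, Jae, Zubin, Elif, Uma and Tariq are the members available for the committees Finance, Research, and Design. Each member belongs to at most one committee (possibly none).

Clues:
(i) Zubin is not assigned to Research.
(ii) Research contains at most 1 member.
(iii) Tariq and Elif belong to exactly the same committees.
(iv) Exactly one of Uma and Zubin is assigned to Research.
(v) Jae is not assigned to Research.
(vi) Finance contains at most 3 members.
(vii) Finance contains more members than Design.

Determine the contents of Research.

Research = {Uma}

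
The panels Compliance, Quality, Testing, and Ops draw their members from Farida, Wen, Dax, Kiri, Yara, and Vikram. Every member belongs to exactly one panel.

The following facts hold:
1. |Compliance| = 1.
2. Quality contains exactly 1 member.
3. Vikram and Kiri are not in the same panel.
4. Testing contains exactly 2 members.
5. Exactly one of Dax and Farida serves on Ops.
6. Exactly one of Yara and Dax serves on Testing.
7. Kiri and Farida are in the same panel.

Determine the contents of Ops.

Ops = {Farida, Kiri}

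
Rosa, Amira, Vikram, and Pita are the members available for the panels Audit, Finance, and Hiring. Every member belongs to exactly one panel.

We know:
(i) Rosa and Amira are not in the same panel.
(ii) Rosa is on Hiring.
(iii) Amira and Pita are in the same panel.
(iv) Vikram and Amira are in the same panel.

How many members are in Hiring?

From (ii): Rosa ∈ Hiring.
(i): Amira ∉ Hiring.
(iii): Pita matches Amira: Pita ∉ Hiring.
(iv): Vikram matches Amira: Vikram ∉ Hiring.

1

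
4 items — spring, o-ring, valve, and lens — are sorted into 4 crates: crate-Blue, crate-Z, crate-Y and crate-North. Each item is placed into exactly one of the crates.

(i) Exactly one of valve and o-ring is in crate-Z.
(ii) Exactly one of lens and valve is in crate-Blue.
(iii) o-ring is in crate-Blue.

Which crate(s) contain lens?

lens: crate-Blue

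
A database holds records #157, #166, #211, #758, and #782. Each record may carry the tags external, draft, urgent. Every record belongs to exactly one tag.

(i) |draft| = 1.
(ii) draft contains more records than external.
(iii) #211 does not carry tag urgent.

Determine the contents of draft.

draft = {#211}

From (iii): #211 ∉ urgent.
Suppose #157 ∈ draft: no assignment then satisfies all the clues, so #157 ∉ draft.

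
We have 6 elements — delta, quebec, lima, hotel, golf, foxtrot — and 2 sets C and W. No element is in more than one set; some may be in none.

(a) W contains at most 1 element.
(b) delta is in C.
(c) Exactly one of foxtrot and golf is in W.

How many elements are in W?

From (b): delta ∈ C.
Suppose quebec ∈ W: no assignment then satisfies all the clues, so quebec ∉ W.

1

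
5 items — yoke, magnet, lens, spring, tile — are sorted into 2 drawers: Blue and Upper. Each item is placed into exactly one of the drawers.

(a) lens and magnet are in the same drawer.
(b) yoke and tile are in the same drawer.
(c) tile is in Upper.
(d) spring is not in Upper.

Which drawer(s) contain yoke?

yoke: Upper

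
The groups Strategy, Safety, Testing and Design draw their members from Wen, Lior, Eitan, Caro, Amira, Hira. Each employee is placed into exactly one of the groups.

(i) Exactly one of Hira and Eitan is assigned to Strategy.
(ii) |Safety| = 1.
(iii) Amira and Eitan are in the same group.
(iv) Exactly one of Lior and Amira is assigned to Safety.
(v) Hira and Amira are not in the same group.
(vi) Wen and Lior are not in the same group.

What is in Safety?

Safety = {Lior}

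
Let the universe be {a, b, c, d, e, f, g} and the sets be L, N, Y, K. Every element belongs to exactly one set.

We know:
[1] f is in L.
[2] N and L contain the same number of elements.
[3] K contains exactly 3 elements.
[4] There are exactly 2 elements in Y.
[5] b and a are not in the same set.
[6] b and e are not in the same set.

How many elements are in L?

1

From (1): f ∈ L.
Suppose a ∈ L: no assignment then satisfies all the clues, so a ∉ L.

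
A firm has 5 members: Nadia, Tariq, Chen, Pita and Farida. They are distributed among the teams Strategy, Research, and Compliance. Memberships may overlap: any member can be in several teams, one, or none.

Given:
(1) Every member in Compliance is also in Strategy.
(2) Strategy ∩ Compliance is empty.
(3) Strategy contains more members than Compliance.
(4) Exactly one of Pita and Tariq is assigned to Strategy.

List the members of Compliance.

Compliance = {}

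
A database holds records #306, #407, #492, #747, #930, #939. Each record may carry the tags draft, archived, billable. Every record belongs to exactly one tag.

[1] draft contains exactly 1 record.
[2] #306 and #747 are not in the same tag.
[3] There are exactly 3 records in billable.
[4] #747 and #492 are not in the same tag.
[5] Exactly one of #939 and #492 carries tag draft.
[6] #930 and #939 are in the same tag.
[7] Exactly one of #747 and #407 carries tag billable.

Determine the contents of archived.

archived = {#306, #407}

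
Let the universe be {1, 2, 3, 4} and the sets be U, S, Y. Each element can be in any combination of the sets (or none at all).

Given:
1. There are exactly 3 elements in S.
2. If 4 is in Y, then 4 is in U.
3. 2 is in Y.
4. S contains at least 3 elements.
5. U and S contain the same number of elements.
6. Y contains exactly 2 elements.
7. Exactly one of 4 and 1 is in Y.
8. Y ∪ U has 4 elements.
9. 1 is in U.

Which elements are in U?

U = {1, 3, 4}

From (3): 2 ∈ Y.
From (9): 1 ∈ U.
Suppose 2 ∈ U: no assignment then satisfies all the clues, so 2 ∉ U.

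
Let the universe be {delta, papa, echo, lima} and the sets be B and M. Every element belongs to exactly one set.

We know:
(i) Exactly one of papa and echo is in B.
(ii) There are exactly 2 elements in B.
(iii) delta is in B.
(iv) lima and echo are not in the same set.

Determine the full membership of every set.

B = {delta, echo}; M = {lima, papa}

From (iii): delta ∈ B.
Suppose papa ∈ B: no assignment then satisfies all the clues, so papa ∉ B.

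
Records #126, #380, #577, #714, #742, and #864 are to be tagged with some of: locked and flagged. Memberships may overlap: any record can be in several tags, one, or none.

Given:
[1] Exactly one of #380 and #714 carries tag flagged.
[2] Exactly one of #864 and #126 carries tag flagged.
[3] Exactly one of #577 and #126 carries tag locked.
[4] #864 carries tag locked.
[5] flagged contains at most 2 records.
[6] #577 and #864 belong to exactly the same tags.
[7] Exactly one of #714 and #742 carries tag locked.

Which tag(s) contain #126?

From (4): #864 ∈ locked.
(6): #577 matches #864: #577 ∈ locked.
(3) (exactly one): #126 ∉ locked.
Suppose #126 ∉ flagged: no assignment then satisfies all the clues, so #126 ∈ flagged.

#126: flagged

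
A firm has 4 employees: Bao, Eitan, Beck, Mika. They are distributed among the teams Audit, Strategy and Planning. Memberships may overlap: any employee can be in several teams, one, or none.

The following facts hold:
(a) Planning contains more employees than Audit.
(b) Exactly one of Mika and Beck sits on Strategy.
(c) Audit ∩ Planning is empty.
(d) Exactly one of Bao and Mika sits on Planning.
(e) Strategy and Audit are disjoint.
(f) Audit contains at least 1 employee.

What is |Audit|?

1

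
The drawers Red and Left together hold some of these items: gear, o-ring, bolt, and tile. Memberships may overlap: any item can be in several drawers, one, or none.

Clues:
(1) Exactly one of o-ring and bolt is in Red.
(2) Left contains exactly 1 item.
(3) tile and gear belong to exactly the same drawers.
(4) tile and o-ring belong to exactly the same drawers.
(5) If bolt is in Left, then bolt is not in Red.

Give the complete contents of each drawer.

Red = {gear, o-ring, tile}; Left = {bolt}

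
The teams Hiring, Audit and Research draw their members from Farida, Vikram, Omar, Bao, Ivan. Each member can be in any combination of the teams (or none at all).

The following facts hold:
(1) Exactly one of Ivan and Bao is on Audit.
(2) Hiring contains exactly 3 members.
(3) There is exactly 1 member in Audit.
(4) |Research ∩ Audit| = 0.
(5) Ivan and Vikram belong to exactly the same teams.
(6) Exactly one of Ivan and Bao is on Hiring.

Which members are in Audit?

Audit = {Bao}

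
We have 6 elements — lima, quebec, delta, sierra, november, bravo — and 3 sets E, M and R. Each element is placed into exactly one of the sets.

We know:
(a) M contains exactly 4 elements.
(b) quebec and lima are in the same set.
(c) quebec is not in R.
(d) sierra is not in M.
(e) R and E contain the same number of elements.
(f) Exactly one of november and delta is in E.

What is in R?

R = {sierra}

From (c): quebec ∉ R.
From (d): sierra ∉ M.
(b): lima matches quebec: lima ∉ R.
Suppose delta ∈ R: no assignment then satisfies all the clues, so delta ∉ R.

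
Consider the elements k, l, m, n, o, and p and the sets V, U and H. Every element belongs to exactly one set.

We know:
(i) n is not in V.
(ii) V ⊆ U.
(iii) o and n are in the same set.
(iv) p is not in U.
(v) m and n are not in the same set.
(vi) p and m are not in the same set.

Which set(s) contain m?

From (i): n ∉ V.
From (iv): p ∉ U.
(ii) contrapositive: p ∉ V.
(iii): o matches n: o ∉ V.
Only one set left: p ∈ H.
(vi): m ∉ H.
Suppose m ∈ V: no assignment then satisfies all the clues, so m ∉ V.

m: U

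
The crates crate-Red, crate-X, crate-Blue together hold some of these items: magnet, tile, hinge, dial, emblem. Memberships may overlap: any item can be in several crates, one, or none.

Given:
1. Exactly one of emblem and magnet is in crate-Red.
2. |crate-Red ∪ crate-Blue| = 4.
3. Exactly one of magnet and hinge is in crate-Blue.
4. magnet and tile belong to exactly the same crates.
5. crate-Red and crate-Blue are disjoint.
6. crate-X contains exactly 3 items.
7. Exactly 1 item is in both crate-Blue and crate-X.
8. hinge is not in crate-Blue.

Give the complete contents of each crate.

crate-Red = {emblem}; crate-X = {dial, emblem, hinge}; crate-Blue = {dial, magnet, tile}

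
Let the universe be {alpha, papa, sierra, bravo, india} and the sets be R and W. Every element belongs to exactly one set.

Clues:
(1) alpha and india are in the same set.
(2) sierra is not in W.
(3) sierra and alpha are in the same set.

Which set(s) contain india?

india: R

From (2): sierra ∉ W.
(3): alpha matches sierra: alpha ∉ W.
Only one set left: alpha ∈ R.
Only one set left: sierra ∈ R.
(1): india matches alpha: india ∈ R.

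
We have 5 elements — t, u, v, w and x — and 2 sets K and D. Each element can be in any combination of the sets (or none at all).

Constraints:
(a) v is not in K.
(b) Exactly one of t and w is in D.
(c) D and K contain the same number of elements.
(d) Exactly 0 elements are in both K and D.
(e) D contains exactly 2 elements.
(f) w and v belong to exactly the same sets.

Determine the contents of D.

D = {v, w}

From (a): v ∉ K.
(f): w matches v: w ∉ K.
Suppose t ∈ D: no assignment then satisfies all the clues, so t ∉ D.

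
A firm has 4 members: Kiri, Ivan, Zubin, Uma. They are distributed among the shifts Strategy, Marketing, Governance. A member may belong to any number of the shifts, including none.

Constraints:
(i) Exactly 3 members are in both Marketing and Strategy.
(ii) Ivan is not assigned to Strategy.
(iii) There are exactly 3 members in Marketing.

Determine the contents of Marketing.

Marketing = {Kiri, Uma, Zubin}

From (ii): Ivan ∉ Strategy.
Suppose Kiri ∉ Marketing: no assignment then satisfies all the clues, so Kiri ∈ Marketing.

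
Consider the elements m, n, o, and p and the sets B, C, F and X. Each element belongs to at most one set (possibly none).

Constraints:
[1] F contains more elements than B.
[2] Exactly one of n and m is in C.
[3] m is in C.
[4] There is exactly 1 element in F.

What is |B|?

0

From (3): m ∈ C.
(2) (exactly one): n ∉ C.
Suppose n ∈ B: no assignment then satisfies all the clues, so n ∉ B.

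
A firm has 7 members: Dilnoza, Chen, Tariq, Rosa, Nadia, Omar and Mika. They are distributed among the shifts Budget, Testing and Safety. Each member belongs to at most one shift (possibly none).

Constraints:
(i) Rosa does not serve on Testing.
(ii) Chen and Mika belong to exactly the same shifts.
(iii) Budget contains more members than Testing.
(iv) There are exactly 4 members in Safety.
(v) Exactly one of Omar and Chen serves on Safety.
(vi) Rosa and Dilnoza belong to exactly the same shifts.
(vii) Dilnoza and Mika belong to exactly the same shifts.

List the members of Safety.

Safety = {Chen, Dilnoza, Mika, Rosa}

From (i): Rosa ∉ Testing.
(vi): Dilnoza matches Rosa: Dilnoza ∉ Testing.
(vii): Mika matches Dilnoza: Mika ∉ Testing.
(ii): Chen matches Mika: Chen ∉ Testing.
Suppose Dilnoza ∉ Safety: no assignment then satisfies all the clues, so Dilnoza ∈ Safety.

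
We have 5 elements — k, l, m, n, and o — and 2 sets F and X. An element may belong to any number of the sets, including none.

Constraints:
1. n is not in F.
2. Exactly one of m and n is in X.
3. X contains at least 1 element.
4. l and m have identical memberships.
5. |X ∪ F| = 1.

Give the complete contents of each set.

F = {}; X = {n}

From (1): n ∉ F.
Suppose k ∈ F: no assignment then satisfies all the clues, so k ∉ F.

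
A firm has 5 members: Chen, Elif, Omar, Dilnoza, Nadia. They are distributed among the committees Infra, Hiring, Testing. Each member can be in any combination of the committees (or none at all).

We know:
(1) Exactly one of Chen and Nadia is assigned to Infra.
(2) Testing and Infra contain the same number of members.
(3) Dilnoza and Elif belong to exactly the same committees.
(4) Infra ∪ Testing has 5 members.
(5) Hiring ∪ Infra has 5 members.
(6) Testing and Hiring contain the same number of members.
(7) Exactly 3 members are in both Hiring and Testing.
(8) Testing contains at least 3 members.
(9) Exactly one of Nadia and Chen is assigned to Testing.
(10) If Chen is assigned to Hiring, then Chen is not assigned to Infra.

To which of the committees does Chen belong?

Chen: Hiring, Testing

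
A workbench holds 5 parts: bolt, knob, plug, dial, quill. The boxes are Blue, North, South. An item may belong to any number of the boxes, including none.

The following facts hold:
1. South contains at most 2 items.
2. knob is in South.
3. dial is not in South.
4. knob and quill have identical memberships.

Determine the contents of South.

From (2): knob ∈ South.
From (3): dial ∉ South.
(4): quill matches knob: quill ∈ South.
(1): South already has 2, so the rest are out.

South = {knob, quill}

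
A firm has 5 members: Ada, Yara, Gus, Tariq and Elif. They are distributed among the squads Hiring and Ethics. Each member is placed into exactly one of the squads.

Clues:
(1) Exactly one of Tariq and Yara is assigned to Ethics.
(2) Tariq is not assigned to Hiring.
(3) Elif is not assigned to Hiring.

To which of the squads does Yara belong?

Yara: Hiring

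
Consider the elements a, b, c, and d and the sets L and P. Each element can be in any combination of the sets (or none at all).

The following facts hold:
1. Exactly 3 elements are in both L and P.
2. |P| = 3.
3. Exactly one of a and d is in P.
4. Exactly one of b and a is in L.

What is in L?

L = {b, c, d}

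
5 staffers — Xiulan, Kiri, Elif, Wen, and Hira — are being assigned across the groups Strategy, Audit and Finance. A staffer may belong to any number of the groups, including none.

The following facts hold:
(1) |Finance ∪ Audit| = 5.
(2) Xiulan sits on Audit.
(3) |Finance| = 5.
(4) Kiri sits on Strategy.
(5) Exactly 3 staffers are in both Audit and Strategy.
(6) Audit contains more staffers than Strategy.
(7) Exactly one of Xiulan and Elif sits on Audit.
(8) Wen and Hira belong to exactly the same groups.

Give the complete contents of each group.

Strategy = {Hira, Kiri, Wen}; Audit = {Hira, Kiri, Wen, Xiulan}; Finance = {Elif, Hira, Kiri, Wen, Xiulan}

From (2): Xiulan ∈ Audit.
From (4): Kiri ∈ Strategy.
(3): only 5 candidates remain for Finance, so all are in.
(7) (exactly one): Elif ∉ Audit.
Suppose Xiulan ∈ Strategy: no assignment then satisfies all the clues, so Xiulan ∉ Strategy.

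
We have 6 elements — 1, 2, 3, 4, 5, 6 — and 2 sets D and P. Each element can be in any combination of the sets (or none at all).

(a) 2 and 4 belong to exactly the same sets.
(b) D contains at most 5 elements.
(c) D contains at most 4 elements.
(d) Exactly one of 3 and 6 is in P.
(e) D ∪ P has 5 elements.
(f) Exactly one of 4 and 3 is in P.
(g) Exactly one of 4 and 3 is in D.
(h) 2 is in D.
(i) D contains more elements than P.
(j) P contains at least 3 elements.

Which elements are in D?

D = {1, 2, 4, 5}

From (h): 2 ∈ D.
(a): 4 matches 2: 4 ∈ D.
(g) (exactly one): 3 ∉ D.
Suppose 1 ∉ D: no assignment then satisfies all the clues, so 1 ∈ D.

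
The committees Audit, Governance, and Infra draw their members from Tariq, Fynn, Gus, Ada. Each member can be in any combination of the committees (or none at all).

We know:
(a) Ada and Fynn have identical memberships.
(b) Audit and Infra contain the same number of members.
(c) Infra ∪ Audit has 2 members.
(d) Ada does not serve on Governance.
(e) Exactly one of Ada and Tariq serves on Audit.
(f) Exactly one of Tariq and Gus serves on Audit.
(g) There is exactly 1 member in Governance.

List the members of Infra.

Infra = {Gus}

From (d): Ada ∉ Governance.
(a): Fynn matches Ada: Fynn ∉ Governance.
Suppose Tariq ∈ Infra: no assignment then satisfies all the clues, so Tariq ∉ Infra.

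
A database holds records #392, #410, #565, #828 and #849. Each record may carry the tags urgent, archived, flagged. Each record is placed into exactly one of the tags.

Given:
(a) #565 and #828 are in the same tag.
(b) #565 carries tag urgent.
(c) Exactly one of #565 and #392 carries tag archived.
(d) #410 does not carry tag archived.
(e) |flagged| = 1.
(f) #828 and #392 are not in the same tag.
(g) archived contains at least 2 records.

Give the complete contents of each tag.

From (b): #565 ∈ urgent.
From (d): #410 ∉ archived.
(a): #828 matches #565: #828 ∈ urgent.
(c) (exactly one): #392 ∈ archived.
(g): only 2 candidates remain for archived, so all are in.
(e): only 1 candidates remain for flagged, so all are in.

urgent = {#565, #828}; archived = {#392, #849}; flagged = {#410}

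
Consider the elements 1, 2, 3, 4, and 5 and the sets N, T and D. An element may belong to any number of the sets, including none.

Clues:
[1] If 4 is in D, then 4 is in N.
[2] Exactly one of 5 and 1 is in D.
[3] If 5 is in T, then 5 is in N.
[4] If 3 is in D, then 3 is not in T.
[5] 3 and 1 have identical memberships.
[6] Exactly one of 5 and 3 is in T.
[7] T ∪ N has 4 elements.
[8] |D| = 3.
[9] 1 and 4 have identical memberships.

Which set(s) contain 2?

2: none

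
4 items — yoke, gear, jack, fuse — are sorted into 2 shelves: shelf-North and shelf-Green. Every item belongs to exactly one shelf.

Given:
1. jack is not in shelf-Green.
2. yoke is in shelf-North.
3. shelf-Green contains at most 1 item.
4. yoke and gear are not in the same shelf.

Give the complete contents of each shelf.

From (1): jack ∉ shelf-Green.
From (2): yoke ∈ shelf-North.
(4): gear ∉ shelf-North.
Only one shelf left: gear ∈ shelf-Green.
Only one shelf left: jack ∈ shelf-North.
(3): shelf-Green already has 1, so the rest are out.
Only one shelf left: fuse ∈ shelf-North.

shelf-North = {fuse, jack, yoke}; shelf-Green = {gear}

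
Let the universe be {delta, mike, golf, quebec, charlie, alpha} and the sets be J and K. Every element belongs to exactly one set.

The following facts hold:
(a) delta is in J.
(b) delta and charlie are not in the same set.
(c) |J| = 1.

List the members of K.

K = {alpha, charlie, golf, mike, quebec}

From (a): delta ∈ J.
(b): charlie ∉ J.
(c): J already has 1, so the rest are out.
Only one set left: mike ∈ K.
Only one set left: golf ∈ K.
Only one set left: quebec ∈ K.
Only one set left: charlie ∈ K.
Only one set left: alpha ∈ K.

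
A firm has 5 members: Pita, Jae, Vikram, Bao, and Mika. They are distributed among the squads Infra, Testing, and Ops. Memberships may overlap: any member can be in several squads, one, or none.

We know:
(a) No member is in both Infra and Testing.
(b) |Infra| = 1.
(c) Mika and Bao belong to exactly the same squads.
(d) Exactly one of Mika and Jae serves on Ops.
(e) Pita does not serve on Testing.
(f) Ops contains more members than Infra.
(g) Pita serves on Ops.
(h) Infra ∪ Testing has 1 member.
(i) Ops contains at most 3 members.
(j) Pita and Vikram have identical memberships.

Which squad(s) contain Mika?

Mika: none

From (e): Pita ∉ Testing.
From (g): Pita ∈ Ops.
(j): Vikram matches Pita: Vikram ∉ Testing.
(j): Vikram matches Pita: Vikram ∈ Ops.
Suppose Mika ∈ Infra: no assignment then satisfies all the clues, so Mika ∉ Infra.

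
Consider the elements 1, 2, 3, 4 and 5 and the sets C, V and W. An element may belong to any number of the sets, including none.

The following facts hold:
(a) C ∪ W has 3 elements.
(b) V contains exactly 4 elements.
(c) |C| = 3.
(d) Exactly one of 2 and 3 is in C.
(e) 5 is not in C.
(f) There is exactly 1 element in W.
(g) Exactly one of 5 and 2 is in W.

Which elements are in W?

W = {2}

From (e): 5 ∉ C.
Suppose 1 ∈ W: no assignment then satisfies all the clues, so 1 ∉ W.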